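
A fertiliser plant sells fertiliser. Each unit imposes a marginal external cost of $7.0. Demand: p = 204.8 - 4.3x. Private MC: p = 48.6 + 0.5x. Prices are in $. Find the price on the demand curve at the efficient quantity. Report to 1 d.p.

Social marginal cost = private MC + MEC = 55.6 + 0.5x.
Set SMC = demand: 55.6 + 0.5x = 204.8 - 4.3x → x* = 31.0833.
Consumer price on the demand curve at x*: 204.8 − 4.3×31.0833 = 71.1418.

P = $71.1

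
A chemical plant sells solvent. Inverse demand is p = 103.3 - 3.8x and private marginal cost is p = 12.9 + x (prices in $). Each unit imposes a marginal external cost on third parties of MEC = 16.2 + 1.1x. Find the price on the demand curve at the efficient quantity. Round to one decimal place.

P = $55.5

Social marginal cost = private MC + MEC = 29.1 + 2.1x.
Set SMC = demand: 29.1 + 2.1x = 103.3 - 3.8x → x* = 12.5763.
Consumer price on the demand curve at x*: 103.3 − 3.8×12.5763 = 55.5101.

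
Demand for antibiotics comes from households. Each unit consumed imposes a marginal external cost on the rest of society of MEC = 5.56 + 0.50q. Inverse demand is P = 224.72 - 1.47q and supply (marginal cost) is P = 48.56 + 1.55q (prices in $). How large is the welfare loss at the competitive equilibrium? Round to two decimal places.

Market equilibrium (private): 48.56 + 1.55q = 224.72 - 1.47q → q_m = 58.3311.
Social marginal benefit = demand − MEC = 219.16 - 1.97q.
Set SMB = MC: 219.16 - 1.97q = 48.56 + 1.55q → q* = 48.4659.
The loss is the area between SMB and MC from q* to q_m; with linear curves that's a triangle of height MEC(q_m).
DWL = ½ × 9.8652 × 34.7256 = 171.2875.

DWL = $171.29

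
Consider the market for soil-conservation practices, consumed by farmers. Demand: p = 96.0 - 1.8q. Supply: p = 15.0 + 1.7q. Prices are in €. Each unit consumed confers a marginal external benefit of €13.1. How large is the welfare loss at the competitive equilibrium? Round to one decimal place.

DWL = €24.5

Market equilibrium (private): 15.0 + 1.7q = 96.0 - 1.8q → q_m = 23.1429.
Social marginal benefit = demand + MEB = 109.1 - 1.8q.
Set SMB = MC: 109.1 - 1.8q = 15.0 + 1.7q → q* = 26.8857.
Between q* and q_m the wedge SMB − MC runs linearly from 0 to MEB(q_m), so the loss is a triangle.
DWL = ½ × 3.7428 × 13.1000 = 24.5153.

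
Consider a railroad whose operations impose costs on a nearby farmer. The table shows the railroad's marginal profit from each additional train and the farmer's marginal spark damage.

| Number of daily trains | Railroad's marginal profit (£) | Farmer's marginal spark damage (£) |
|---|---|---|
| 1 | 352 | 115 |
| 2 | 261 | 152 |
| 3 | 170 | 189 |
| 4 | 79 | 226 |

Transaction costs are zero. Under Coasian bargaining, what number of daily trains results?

Bargaining reaches the level where marginal profit last exceeds marginal spark damage.
That holds through level 2 (261 ≥ 152) but not at 3 (170 < 189).

2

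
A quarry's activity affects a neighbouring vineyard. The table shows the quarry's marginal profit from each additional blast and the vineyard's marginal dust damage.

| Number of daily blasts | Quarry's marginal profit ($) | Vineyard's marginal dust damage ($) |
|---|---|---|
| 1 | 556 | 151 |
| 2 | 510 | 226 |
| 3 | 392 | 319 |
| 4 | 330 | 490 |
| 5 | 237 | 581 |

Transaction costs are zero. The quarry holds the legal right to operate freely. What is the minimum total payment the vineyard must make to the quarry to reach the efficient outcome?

Left alone the quarry would choose level 5 (marginal profit stays positive).
Efficient level: k* = 3 (marginal profit ≥ marginal dust damage through 3).
The vineyard must at least cover the quarry's forgone profit from cutting 5→3: 330 + 237 = 567.

$567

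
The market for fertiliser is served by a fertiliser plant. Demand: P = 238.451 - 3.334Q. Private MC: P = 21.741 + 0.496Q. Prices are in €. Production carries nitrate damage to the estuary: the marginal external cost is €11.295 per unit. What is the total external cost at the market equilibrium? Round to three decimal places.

€639.096

Market equilibrium (private): 21.741 + 0.496Q = 238.451 - 3.334Q → Q_m = 56.5822.
Total external cost = MEC × Q_m = 11.295 × 56.5822 = 639.0959.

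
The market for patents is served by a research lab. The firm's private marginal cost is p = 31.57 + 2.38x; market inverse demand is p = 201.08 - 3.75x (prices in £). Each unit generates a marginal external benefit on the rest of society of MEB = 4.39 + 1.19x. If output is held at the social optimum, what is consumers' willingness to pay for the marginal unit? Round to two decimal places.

Social marginal cost = private MC − MEB = 27.18 + 1.19x.
Set SMC = demand: 27.18 + 1.19x = 201.08 - 3.75x → x* = 35.2024.
Consumer price on the demand curve at x*: 201.08 − 3.75×35.2024 = 69.0710.

P = £69.07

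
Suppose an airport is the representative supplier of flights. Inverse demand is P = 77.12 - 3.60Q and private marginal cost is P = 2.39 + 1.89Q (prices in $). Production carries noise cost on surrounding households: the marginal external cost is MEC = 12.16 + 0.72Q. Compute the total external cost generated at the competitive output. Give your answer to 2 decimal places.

$232.23

Market equilibrium (private): 2.39 + 1.89Q = 77.12 - 3.60Q → Q_m = 13.6120.
Total external cost = ∫₀^{Q_m} (12.16 + 0.72Q) dQ = 12.16×13.6120 + ½×0.72×13.6120² = 232.2251.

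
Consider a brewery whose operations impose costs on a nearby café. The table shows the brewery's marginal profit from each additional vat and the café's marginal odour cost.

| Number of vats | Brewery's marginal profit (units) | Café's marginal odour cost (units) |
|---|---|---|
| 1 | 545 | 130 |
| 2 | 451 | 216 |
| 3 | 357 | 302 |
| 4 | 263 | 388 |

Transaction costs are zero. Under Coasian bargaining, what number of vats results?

3

Bargaining reaches the level where marginal profit last exceeds marginal odour cost.
That holds through level 3 (357 ≥ 302) but not at 4 (263 < 388).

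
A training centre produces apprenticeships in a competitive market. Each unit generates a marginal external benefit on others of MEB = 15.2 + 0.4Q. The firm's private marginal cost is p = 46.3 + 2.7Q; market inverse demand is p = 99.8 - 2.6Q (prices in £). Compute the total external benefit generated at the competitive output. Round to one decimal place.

£173.8

Market equilibrium (private): 46.3 + 2.7Q = 99.8 - 2.6Q → Q_m = 10.0943.
Total external benefit = ∫₀^{Q_m} (15.2 + 0.4Q) dQ = 15.2×10.0943 + ½×0.4×10.0943² = 173.8123.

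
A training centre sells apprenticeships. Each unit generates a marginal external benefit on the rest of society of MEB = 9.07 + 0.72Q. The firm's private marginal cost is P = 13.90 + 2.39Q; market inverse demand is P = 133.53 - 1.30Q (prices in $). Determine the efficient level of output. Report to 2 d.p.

Social marginal cost = private MC − MEB = 4.83 + 1.67Q.
Set SMC = demand: 4.83 + 1.67Q = 133.53 - 1.30Q → Q* = 43.3333.

Q* = 43.33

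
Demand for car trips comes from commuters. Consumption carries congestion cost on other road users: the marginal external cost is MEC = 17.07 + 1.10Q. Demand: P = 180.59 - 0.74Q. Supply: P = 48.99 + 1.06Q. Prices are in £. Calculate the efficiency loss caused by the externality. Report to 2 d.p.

Market equilibrium (private): 48.99 + 1.06Q = 180.59 - 0.74Q → Q_m = 73.1111.
Social marginal benefit = demand − MEC = 163.52 - 1.84Q.
Set SMB = MC: 163.52 - 1.84Q = 48.99 + 1.06Q → Q* = 39.4931.
Height of the DWL triangle at Q_m is MC(Q_m) − SMB(Q_m) = MEC(Q_m) = 97.4922.
DWL = ½ × 33.6180 × 97.4922 = 1638.7464.

DWL = £1638.75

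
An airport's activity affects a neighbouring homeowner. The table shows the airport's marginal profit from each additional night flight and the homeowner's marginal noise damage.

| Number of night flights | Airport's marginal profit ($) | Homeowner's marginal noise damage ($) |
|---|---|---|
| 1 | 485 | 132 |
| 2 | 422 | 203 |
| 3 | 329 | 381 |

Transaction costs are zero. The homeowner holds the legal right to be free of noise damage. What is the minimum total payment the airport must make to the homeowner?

$335

Efficient level: marginal profit ≥ marginal noise damage through level 2, so k* = 2.
With the homeowner holding the right, the airport must at least compensate total damage at k*: 132 + 203 = 335.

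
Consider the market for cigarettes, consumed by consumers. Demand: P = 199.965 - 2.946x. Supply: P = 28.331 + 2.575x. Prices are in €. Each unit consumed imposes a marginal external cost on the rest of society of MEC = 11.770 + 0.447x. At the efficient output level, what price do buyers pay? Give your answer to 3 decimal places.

Social marginal benefit = demand − MEC = 188.195 - 3.393x.
Set SMB = MC: 188.195 - 3.393x = 28.331 + 2.575x → x* = 26.7869.
Consumer price on the demand curve at x*: 199.965 − 2.946×26.7869 = 121.0508.

P = €121.051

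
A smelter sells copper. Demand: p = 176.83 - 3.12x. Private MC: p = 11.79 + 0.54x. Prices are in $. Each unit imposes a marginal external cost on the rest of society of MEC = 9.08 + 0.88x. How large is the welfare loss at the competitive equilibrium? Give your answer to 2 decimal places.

DWL = $261.86

Market equilibrium (private): 11.79 + 0.54x = 176.83 - 3.12x → x_m = 45.0929.
Social marginal cost = private MC + MEC = 20.87 + 1.42x.
Set SMC = demand: 20.87 + 1.42x = 176.83 - 3.12x → x* = 34.3524.
The welfare-loss triangle has base |x_m − x*| and height MEC(x_m) (the vertical gap between SMC and demand is zero at x* and MEC at x_m).
DWL = ½ × 10.7405 × 48.7617 = 261.8625.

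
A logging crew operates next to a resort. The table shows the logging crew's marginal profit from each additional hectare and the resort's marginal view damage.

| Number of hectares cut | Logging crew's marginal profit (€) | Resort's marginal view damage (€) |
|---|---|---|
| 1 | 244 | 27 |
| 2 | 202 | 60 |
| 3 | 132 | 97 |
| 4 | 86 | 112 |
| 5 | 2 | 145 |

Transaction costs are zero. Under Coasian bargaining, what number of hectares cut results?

Bargaining reaches the level where marginal profit last exceeds marginal view damage.
That holds through level 3 (132 ≥ 97) but not at 4 (86 < 112).

3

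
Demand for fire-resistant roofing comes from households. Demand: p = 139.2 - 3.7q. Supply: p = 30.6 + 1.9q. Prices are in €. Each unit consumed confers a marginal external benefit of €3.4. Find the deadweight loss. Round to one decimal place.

DWL = €1.0

Market equilibrium (private): 30.6 + 1.9q = 139.2 - 3.7q → q_m = 19.3929.
Social marginal benefit = demand + MEB = 142.6 - 3.7q.
Set SMB = MC: 142.6 - 3.7q = 30.6 + 1.9q → q* = 20.0000.
The loss is the area between SMB and MC from q* to q_m; with linear curves that's a triangle of height MEB(q_m).
DWL = ½ × 0.6071 × 3.4000 = 1.0321.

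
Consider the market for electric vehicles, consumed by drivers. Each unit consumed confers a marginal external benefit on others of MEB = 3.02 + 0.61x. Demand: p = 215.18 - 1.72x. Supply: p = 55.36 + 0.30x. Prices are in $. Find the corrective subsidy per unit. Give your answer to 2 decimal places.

Social marginal benefit = demand + MEB = 218.20 - 1.11x.
Set SMB = MC: 218.20 - 1.11x = 55.36 + 0.30x → x* = 115.4894.
The Pigouvian subsidy equals MEB at x*: 3.02 + 0.61×115.4894 = 73.4685.

subsidy = $73.47 per unit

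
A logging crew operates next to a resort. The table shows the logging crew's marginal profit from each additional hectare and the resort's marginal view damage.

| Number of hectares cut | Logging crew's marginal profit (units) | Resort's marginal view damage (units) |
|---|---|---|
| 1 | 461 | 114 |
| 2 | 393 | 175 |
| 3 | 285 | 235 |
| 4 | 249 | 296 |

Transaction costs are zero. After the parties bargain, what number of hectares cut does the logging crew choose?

3

Bargaining reaches the level where marginal profit last exceeds marginal view damage.
That holds through level 3 (285 ≥ 235) but not at 4 (249 < 296).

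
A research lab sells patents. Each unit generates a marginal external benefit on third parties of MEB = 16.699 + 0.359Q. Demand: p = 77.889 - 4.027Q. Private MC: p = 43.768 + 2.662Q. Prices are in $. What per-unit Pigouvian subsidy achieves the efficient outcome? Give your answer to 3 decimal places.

subsidy = $19.581 per unit

Social marginal cost = private MC − MEB = 27.069 + 2.303Q.
Set SMC = demand: 27.069 + 2.303Q = 77.889 - 4.027Q → Q* = 8.0284.
The Pigouvian subsidy equals MEB at Q*: 16.699 + 0.359×8.0284 = 19.5812.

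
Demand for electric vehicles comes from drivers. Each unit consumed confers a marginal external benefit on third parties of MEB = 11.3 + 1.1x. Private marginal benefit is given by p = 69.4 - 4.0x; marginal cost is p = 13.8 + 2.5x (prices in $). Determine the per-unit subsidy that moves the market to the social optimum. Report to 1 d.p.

subsidy = $24.9 per unit

Social marginal benefit = demand + MEB = 80.7 - 2.9x.
Set SMB = MC: 80.7 - 2.9x = 13.8 + 2.5x → x* = 12.3889.
The Pigouvian subsidy equals MEB at x*: 11.3 + 1.1×12.3889 = 24.9278.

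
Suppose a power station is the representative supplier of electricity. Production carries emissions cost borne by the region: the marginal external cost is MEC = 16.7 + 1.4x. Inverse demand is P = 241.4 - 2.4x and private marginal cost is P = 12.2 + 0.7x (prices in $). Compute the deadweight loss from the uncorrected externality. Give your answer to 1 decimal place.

Market equilibrium (private): 12.2 + 0.7x = 241.4 - 2.4x → x_m = 73.9355.
Social marginal cost = private MC + MEC = 28.9 + 2.1x.
Set SMC = demand: 28.9 + 2.1x = 241.4 - 2.4x → x* = 47.2222.
The welfare-loss triangle has base |x_m − x*| and height MEC(x_m) (the vertical gap between SMC and demand is zero at x* and MEC at x_m).
DWL = ½ × 26.7133 × 120.2097 = 1605.5989.

DWL = $1605.6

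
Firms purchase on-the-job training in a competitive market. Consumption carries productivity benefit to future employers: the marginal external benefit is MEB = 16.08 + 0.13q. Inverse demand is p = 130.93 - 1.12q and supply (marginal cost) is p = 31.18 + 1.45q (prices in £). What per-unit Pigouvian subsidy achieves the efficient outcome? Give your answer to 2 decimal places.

subsidy = £22.25 per unit

Social marginal benefit = demand + MEB = 147.01 - 0.99q.
Set SMB = MC: 147.01 - 0.99q = 31.18 + 1.45q → q* = 47.4713.
The Pigouvian subsidy equals MEB at q*: 16.08 + 0.13×47.4713 = 22.2513.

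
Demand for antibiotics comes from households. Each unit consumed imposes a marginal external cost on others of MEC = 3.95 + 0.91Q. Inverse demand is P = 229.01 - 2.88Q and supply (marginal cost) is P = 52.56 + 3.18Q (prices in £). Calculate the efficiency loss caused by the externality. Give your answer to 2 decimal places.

Market equilibrium (private): 52.56 + 3.18Q = 229.01 - 2.88Q → Q_m = 29.1172.
Social marginal benefit = demand − MEC = 225.06 - 3.79Q.
Set SMB = MC: 225.06 - 3.79Q = 52.56 + 3.18Q → Q* = 24.7489.
The welfare-loss triangle has base |Q_m − Q*| and height MEC(Q_m) (the vertical gap between SMB and MC is zero at Q* and MEC at Q_m).
DWL = ½ × 4.3683 × 30.4466 = 66.4999.

DWL = £66.50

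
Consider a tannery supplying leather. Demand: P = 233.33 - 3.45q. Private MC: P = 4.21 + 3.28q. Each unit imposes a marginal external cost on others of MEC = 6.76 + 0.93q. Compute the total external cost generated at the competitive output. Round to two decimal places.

Market equilibrium (private): 4.21 + 3.28q = 233.33 - 3.45q → q_m = 34.0446.
Total external cost = ∫₀^{q_m} (6.76 + 0.93q) dq = 6.76×34.0446 + ½×0.93×34.0446² = 769.0927.

769.09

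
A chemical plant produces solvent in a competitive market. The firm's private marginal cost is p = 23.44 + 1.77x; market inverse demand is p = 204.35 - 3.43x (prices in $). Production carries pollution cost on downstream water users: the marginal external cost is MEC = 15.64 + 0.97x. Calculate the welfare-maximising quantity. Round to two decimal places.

x* = 26.79

Social marginal cost = private MC + MEC = 39.08 + 2.74x.
Set SMC = demand: 39.08 + 2.74x = 204.35 - 3.43x → x* = 26.7861.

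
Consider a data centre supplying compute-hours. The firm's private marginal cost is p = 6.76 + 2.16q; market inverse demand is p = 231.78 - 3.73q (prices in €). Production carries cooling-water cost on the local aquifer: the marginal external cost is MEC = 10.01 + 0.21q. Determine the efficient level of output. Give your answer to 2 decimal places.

Social marginal cost = private MC + MEC = 16.77 + 2.37q.
Set SMC = demand: 16.77 + 2.37q = 231.78 - 3.73q → q* = 35.2475.

q* = 35.25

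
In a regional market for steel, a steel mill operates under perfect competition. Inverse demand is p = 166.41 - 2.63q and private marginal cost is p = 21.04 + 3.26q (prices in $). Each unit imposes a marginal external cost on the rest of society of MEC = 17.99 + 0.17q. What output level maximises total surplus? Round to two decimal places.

Social marginal cost = private MC + MEC = 39.03 + 3.43q.
Set SMC = demand: 39.03 + 3.43q = 166.41 - 2.63q → q* = 21.0198.

q* = 21.02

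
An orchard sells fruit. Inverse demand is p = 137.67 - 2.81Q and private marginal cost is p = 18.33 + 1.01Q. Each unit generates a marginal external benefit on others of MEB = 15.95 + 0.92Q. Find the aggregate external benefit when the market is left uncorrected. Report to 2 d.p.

947.25

Market equilibrium (private): 18.33 + 1.01Q = 137.67 - 2.81Q → Q_m = 31.2408.
Total external benefit = ∫₀^{Q_m} (15.95 + 0.92Q) dQ = 15.95×31.2408 + ½×0.92×31.2408² = 947.2450.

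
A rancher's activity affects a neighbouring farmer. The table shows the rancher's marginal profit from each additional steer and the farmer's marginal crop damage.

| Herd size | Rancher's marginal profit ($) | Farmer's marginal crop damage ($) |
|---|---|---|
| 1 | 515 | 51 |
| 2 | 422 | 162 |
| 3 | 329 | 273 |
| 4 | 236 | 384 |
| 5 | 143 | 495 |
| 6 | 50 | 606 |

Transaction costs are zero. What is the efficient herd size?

Bargaining reaches the level where marginal profit last exceeds marginal crop damage.
That holds through level 3 (329 ≥ 273) but not at 4 (236 < 384).

3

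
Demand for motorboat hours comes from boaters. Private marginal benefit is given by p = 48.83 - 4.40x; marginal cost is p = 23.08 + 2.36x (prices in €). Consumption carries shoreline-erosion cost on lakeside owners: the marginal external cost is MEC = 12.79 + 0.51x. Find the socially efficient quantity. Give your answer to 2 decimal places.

Social marginal benefit = demand − MEC = 36.04 - 4.91x.
Set SMB = MC: 36.04 - 4.91x = 23.08 + 2.36x → x* = 1.7827.

x* = 1.78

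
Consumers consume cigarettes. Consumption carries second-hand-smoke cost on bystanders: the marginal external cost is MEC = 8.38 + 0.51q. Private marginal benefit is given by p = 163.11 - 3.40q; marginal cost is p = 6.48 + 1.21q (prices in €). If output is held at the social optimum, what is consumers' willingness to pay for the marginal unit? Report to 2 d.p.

P = €64.66

Social marginal benefit = demand − MEC = 154.73 - 3.91q.
Set SMB = MC: 154.73 - 3.91q = 6.48 + 1.21q → q* = 28.9551.
Consumer price on the demand curve at q*: 163.11 − 3.40×28.9551 = 64.6627.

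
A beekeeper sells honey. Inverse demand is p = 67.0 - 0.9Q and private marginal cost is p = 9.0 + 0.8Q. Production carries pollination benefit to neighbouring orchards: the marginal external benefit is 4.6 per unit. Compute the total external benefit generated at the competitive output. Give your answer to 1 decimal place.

156.9

Market equilibrium (private): 9.0 + 0.8Q = 67.0 - 0.9Q → Q_m = 34.1176.
Total external benefit = MEB × Q_m = 4.6 × 34.1176 = 156.9410.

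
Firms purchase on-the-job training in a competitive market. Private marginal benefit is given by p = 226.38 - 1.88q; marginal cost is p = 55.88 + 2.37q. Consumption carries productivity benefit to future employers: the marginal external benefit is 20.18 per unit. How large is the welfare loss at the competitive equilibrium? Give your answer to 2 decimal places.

Market equilibrium (private): 55.88 + 2.37q = 226.38 - 1.88q → q_m = 40.1176.
Social marginal benefit = demand + MEB = 246.56 - 1.88q.
Set SMB = MC: 246.56 - 1.88q = 55.88 + 2.37q → q* = 44.8659.
The loss is the area between SMB and MC from q* to q_m; with linear curves that's a triangle of height MEB(q_m).
DWL = ½ × 4.7483 × 20.1800 = 47.9103.

DWL = 47.91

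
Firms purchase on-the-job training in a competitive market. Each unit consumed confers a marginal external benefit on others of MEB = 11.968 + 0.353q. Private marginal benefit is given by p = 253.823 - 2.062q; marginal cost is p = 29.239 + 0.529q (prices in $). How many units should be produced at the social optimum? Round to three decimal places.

q* = 105.698

Social marginal benefit = demand + MEB = 265.791 - 1.709q.
Set SMB = MC: 265.791 - 1.709q = 29.239 + 0.529q → q* = 105.6979.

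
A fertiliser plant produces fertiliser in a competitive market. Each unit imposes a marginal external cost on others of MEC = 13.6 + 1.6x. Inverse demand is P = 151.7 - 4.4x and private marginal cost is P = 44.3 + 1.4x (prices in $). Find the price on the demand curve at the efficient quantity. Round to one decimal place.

P = $95.9

Social marginal cost = private MC + MEC = 57.9 + 3.0x.
Set SMC = demand: 57.9 + 3.0x = 151.7 - 4.4x → x* = 12.6757.
Consumer price on the demand curve at x*: 151.7 − 4.4×12.6757 = 95.9269.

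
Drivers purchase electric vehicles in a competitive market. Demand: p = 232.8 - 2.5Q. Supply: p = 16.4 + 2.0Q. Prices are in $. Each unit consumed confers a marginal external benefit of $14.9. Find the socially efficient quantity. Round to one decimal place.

Q* = 51.4

Social marginal benefit = demand + MEB = 247.7 - 2.5Q.
Set SMB = MC: 247.7 - 2.5Q = 16.4 + 2.0Q → Q* = 51.4000.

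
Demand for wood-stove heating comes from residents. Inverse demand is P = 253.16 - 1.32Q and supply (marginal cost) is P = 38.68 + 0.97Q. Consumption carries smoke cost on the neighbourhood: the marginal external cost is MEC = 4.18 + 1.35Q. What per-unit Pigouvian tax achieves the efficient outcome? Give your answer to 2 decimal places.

tax = 82.18 per unit

Social marginal benefit = demand − MEC = 248.98 - 2.67Q.
Set SMB = MC: 248.98 - 2.67Q = 38.68 + 0.97Q → Q* = 57.7747.
The Pigouvian tax equals MEC at Q*: 4.18 + 1.35×57.7747 = 82.1758.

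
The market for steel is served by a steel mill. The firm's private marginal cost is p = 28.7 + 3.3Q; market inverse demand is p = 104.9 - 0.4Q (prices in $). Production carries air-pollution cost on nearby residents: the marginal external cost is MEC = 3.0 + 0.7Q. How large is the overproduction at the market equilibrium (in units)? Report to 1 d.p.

4.0 units

Market equilibrium (private): 28.7 + 3.3Q = 104.9 - 0.4Q → Q_m = 20.5946.
Social marginal cost = private MC + MEC = 31.7 + 4.0Q.
Set SMC = demand: 31.7 + 4.0Q = 104.9 - 0.4Q → Q* = 16.6364.
Gap = |20.5946 − 16.6364| = 3.9582.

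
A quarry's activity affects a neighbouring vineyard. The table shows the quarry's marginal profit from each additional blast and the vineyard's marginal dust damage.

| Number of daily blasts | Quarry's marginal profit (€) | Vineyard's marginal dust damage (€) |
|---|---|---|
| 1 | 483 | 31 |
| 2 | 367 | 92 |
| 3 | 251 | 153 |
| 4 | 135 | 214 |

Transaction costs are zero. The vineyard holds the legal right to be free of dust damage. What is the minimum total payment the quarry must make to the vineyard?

€276

Efficient level: marginal profit ≥ marginal dust damage through level 3, so k* = 3.
With the vineyard holding the right, the quarry must at least compensate total damage at k*: 31 + 92 + 153 = 276.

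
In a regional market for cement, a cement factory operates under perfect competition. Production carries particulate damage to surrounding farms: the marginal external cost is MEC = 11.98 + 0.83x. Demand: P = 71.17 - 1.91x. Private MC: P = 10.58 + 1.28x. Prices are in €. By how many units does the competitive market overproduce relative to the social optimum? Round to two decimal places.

6.90 units

Market equilibrium (private): 10.58 + 1.28x = 71.17 - 1.91x → x_m = 18.9937.
Social marginal cost = private MC + MEC = 22.56 + 2.11x.
Set SMC = demand: 22.56 + 2.11x = 71.17 - 1.91x → x* = 12.0920.
Gap = |18.9937 − 12.0920| = 6.9017.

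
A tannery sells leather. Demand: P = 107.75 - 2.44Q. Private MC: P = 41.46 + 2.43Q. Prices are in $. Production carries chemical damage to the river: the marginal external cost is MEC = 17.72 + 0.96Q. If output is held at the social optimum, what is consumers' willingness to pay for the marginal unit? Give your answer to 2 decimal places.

Social marginal cost = private MC + MEC = 59.18 + 3.39Q.
Set SMC = demand: 59.18 + 3.39Q = 107.75 - 2.44Q → Q* = 8.3310.
Consumer price on the demand curve at Q*: 107.75 − 2.44×8.3310 = 87.4224.

P = $87.42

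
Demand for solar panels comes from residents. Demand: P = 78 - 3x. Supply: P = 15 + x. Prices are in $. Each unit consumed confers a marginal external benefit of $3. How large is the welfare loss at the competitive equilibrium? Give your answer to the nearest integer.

DWL = $1

Market equilibrium (private): 15 + x = 78 - 3x → x_m = 15.7500.
Social marginal benefit = demand + MEB = 81 - 3x.
Set SMB = MC: 81 - 3x = 15 + x → x* = 16.5000.
Between x* and x_m the wedge SMB − MC runs linearly from 0 to MEB(x_m), so the loss is a triangle.
DWL = ½ × 0.7500 × 3.0000 = 1.1250.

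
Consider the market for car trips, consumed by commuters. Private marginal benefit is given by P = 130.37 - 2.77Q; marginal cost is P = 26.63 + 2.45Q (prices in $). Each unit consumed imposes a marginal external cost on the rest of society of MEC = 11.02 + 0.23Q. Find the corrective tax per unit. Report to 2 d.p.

Social marginal benefit = demand − MEC = 119.35 - 3.00Q.
Set SMB = MC: 119.35 - 3.00Q = 26.63 + 2.45Q → Q* = 17.0128.
The Pigouvian tax equals MEC at Q*: 11.02 + 0.23×17.0128 = 14.9329.

tax = $14.93 per unit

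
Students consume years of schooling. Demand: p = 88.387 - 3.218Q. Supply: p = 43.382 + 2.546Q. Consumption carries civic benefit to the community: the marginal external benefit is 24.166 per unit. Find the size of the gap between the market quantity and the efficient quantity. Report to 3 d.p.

4.193 units

Market equilibrium (private): 43.382 + 2.546Q = 88.387 - 3.218Q → Q_m = 7.8079.
Social marginal benefit = demand + MEB = 112.553 - 3.218Q.
Set SMB = MC: 112.553 - 3.218Q = 43.382 + 2.546Q → Q* = 12.0005.
Gap = |7.8079 − 12.0005| = 4.1926.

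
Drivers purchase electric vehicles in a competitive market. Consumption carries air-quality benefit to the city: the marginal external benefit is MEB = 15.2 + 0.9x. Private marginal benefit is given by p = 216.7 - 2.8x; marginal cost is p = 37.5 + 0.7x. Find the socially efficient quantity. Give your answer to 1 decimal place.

Social marginal benefit = demand + MEB = 231.9 - 1.9x.
Set SMB = MC: 231.9 - 1.9x = 37.5 + 0.7x → x* = 74.7692.

x* = 74.8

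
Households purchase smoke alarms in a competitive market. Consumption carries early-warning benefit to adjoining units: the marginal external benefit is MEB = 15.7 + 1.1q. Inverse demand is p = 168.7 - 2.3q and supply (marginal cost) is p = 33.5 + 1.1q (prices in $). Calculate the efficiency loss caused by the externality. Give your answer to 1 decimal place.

Market equilibrium (private): 33.5 + 1.1q = 168.7 - 2.3q → q_m = 39.7647.
Social marginal benefit = demand + MEB = 184.4 - 1.2q.
Set SMB = MC: 184.4 - 1.2q = 33.5 + 1.1q → q* = 65.6087.
Height of the DWL triangle at q_m is SMB(q_m) − MC(q_m) = MEB(q_m) = 59.4412.
DWL = ½ × 25.8440 × 59.4412 = 768.0992.

DWL = $768.1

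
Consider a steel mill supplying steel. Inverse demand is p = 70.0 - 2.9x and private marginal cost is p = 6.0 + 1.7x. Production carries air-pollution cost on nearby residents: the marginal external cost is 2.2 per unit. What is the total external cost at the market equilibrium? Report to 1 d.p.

30.6

Market equilibrium (private): 6.0 + 1.7x = 70.0 - 2.9x → x_m = 13.9130.
Total external cost = MEC × x_m = 2.2 × 13.9130 = 30.6086.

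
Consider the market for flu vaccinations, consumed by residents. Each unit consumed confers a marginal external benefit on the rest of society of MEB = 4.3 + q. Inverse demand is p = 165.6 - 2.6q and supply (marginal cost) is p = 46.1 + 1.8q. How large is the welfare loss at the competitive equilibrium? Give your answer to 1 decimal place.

DWL = 145.5

Market equilibrium (private): 46.1 + 1.8q = 165.6 - 2.6q → q_m = 27.1591.
Social marginal benefit = demand + MEB = 169.9 - 1.6q.
Set SMB = MC: 169.9 - 1.6q = 46.1 + 1.8q → q* = 36.4118.
Height of the DWL triangle at q_m is SMB(q_m) − MC(q_m) = MEB(q_m) = 31.4591.
DWL = ½ × 9.2527 × 31.4591 = 145.5408.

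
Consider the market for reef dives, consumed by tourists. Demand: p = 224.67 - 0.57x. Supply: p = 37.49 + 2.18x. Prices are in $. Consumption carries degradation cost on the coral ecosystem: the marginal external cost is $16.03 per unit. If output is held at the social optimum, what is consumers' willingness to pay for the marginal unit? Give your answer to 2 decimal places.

P = $189.20

Social marginal benefit = demand − MEC = 208.64 - 0.57x.
Set SMB = MC: 208.64 - 0.57x = 37.49 + 2.18x → x* = 62.2364.
Consumer price on the demand curve at x*: 224.67 − 0.57×62.2364 = 189.1953.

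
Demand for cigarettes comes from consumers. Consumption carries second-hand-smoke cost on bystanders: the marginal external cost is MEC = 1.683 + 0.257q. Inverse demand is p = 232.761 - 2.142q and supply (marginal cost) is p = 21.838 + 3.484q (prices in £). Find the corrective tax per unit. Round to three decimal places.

Social marginal benefit = demand − MEC = 231.078 - 2.399q.
Set SMB = MC: 231.078 - 2.399q = 21.838 + 3.484q → q* = 35.5669.
The Pigouvian tax equals MEC at q*: 1.683 + 0.257×35.5669 = 10.8237.

tax = £10.824 per unit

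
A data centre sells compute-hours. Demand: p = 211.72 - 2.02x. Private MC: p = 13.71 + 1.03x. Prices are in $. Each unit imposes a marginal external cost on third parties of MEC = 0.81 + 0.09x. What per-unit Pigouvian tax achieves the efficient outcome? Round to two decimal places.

tax = $6.46 per unit

Social marginal cost = private MC + MEC = 14.52 + 1.12x.
Set SMC = demand: 14.52 + 1.12x = 211.72 - 2.02x → x* = 62.8025.
The Pigouvian tax equals MEC at x*: 0.81 + 0.09×62.8025 = 6.4622.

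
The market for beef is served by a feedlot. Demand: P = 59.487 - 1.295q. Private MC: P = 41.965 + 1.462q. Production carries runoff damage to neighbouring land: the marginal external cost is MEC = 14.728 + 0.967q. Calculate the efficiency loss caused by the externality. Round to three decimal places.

DWL = 58.501

Market equilibrium (private): 41.965 + 1.462q = 59.487 - 1.295q → q_m = 6.3555.
Social marginal cost = private MC + MEC = 56.693 + 2.429q.
Set SMC = demand: 56.693 + 2.429q = 59.487 - 1.295q → q* = 0.7503.
The loss is the area between SMC and demand from q* to q_m; with linear curves that's a triangle of height MEC(q_m).
DWL = ½ × 5.6052 × 20.8737 = 58.5006.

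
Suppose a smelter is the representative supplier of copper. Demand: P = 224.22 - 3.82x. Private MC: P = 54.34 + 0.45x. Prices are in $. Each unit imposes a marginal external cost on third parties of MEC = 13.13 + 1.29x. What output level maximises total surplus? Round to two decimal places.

Social marginal cost = private MC + MEC = 67.47 + 1.74x.
Set SMC = demand: 67.47 + 1.74x = 224.22 - 3.82x → x* = 28.1924.

x* = 28.19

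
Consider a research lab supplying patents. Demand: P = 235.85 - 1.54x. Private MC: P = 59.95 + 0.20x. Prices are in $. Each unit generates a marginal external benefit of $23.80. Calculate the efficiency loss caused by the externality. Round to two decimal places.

DWL = $162.77

Market equilibrium (private): 59.95 + 0.20x = 235.85 - 1.54x → x_m = 101.0920.
Social marginal cost = private MC − MEB = 36.15 + 0.20x.
Set SMC = demand: 36.15 + 0.20x = 235.85 - 1.54x → x* = 114.7701.
The welfare-loss triangle has base |x_m − x*| and height MEB(x_m) (the vertical gap between SMC and demand is zero at x* and MEB at x_m).
DWL = ½ × 13.6781 × 23.8000 = 162.7694.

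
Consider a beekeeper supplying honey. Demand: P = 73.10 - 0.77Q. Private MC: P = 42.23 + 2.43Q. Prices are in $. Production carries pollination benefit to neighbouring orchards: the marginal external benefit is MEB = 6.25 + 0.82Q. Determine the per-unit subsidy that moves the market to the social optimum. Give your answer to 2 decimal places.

subsidy = $19.04 per unit

Social marginal cost = private MC − MEB = 35.98 + 1.61Q.
Set SMC = demand: 35.98 + 1.61Q = 73.10 - 0.77Q → Q* = 15.5966.
The Pigouvian subsidy equals MEB at Q*: 6.25 + 0.82×15.5966 = 19.0392.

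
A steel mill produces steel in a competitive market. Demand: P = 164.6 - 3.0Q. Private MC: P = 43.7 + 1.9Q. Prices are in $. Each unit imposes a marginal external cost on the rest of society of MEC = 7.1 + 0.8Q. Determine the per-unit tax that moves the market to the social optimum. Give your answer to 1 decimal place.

tax = $23.1 per unit

Social marginal cost = private MC + MEC = 50.8 + 2.7Q.
Set SMC = demand: 50.8 + 2.7Q = 164.6 - 3.0Q → Q* = 19.9649.
The Pigouvian tax equals MEC at Q*: 7.1 + 0.8×19.9649 = 23.0719.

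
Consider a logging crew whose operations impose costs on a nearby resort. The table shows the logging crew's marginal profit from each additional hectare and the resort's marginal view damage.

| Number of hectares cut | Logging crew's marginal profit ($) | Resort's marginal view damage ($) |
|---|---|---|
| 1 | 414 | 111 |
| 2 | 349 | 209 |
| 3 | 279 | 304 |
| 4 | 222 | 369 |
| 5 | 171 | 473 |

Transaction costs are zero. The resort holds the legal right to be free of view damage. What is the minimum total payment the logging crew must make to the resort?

$320

Efficient level: marginal profit ≥ marginal view damage through level 2, so k* = 2.
With the resort holding the right, the logging crew must at least compensate total damage at k*: 111 + 209 = 320.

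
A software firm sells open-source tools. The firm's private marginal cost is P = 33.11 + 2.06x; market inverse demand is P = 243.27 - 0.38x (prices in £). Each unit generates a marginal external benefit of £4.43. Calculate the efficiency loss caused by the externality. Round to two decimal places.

DWL = £4.02

Market equilibrium (private): 33.11 + 2.06x = 243.27 - 0.38x → x_m = 86.1311.
Social marginal cost = private MC − MEB = 28.68 + 2.06x.
Set SMC = demand: 28.68 + 2.06x = 243.27 - 0.38x → x* = 87.9467.
Between x* and x_m the wedge demand − SMC runs linearly from 0 to MEB(x_m), so the loss is a triangle.
DWL = ½ × 1.8156 × 4.4300 = 4.0216.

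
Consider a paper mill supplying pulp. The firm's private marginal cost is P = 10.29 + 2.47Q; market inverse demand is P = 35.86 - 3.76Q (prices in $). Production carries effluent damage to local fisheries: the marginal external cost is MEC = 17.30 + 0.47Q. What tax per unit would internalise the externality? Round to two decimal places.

tax = $17.88 per unit

Social marginal cost = private MC + MEC = 27.59 + 2.94Q.
Set SMC = demand: 27.59 + 2.94Q = 35.86 - 3.76Q → Q* = 1.2343.
The Pigouvian tax equals MEC at Q*: 17.30 + 0.47×1.2343 = 17.8801.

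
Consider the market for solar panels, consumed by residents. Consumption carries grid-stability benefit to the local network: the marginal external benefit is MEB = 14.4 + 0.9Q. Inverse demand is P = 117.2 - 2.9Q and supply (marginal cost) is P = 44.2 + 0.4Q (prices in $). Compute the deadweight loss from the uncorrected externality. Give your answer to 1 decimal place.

DWL = $245.2

Market equilibrium (private): 44.2 + 0.4Q = 117.2 - 2.9Q → Q_m = 22.1212.
Social marginal benefit = demand + MEB = 131.6 - 2.0Q.
Set SMB = MC: 131.6 - 2.0Q = 44.2 + 0.4Q → Q* = 36.4167.
Height of the DWL triangle at Q_m is SMB(Q_m) − MC(Q_m) = MEB(Q_m) = 34.3091.
DWL = ½ × 14.2955 × 34.3091 = 245.2329.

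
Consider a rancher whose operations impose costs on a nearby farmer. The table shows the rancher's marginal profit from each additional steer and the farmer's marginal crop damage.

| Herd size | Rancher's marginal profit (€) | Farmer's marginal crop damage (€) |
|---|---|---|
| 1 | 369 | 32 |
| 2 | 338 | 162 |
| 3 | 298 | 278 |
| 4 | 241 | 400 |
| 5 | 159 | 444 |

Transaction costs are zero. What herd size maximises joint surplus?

Bargaining reaches the level where marginal profit last exceeds marginal crop damage.
That holds through level 3 (298 ≥ 278) but not at 4 (241 < 400).

3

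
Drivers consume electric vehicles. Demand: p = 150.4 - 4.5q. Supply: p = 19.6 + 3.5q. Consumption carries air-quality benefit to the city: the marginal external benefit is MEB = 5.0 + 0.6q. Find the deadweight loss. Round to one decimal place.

Market equilibrium (private): 19.6 + 3.5q = 150.4 - 4.5q → q_m = 16.3500.
Social marginal benefit = demand + MEB = 155.4 - 3.9q.
Set SMB = MC: 155.4 - 3.9q = 19.6 + 3.5q → q* = 18.3514.
Height of the DWL triangle at q_m is SMB(q_m) − MC(q_m) = MEB(q_m) = 14.8100.
DWL = ½ × 2.0014 × 14.8100 = 14.8204.

DWL = 14.8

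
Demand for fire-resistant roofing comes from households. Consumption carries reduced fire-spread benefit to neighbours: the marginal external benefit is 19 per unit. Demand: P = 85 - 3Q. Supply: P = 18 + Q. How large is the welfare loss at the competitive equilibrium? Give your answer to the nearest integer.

DWL = 45

Market equilibrium (private): 18 + Q = 85 - 3Q → Q_m = 16.7500.
Social marginal benefit = demand + MEB = 104 - 3Q.
Set SMB = MC: 104 - 3Q = 18 + Q → Q* = 21.5000.
The welfare-loss triangle has base |Q_m − Q*| and height MEB(Q_m) (the vertical gap between SMB and MC is zero at Q* and MEB at Q_m).
DWL = ½ × 4.7500 × 19.0000 = 45.1250.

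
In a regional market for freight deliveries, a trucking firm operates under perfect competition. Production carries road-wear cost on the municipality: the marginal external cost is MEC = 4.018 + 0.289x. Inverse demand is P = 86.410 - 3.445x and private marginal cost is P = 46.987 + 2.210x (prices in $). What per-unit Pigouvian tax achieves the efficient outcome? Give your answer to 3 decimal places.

tax = $5.739 per unit

Social marginal cost = private MC + MEC = 51.005 + 2.499x.
Set SMC = demand: 51.005 + 2.499x = 86.410 - 3.445x → x* = 5.9564.
The Pigouvian tax equals MEC at x*: 4.018 + 0.289×5.9564 = 5.7394.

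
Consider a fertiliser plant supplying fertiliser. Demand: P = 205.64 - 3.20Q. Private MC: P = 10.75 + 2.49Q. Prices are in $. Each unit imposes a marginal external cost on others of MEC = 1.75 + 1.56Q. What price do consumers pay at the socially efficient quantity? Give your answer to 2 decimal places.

P = $120.39

Social marginal cost = private MC + MEC = 12.50 + 4.05Q.
Set SMC = demand: 12.50 + 4.05Q = 205.64 - 3.20Q → Q* = 26.6400.
Consumer price on the demand curve at Q*: 205.64 − 3.20×26.6400 = 120.3920.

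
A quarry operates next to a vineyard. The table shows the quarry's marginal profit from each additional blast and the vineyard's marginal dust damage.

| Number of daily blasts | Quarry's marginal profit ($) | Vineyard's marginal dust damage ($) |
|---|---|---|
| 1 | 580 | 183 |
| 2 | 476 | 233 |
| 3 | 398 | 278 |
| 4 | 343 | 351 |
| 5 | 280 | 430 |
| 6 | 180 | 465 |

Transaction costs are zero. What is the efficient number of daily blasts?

3

Bargaining reaches the level where marginal profit last exceeds marginal dust damage.
That holds through level 3 (398 ≥ 278) but not at 4 (343 < 351).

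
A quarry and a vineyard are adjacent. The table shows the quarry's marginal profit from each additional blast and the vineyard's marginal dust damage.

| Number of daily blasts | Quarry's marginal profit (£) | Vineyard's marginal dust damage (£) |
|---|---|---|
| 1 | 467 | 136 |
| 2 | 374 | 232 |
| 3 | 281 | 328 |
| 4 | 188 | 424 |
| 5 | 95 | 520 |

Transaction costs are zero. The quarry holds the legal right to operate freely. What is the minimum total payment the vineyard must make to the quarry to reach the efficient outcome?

£564

Left alone the quarry would choose level 5 (marginal profit stays positive).
Efficient level: k* = 2 (marginal profit ≥ marginal dust damage through 2).
The vineyard must at least cover the quarry's forgone profit from cutting 5→2: 281 + 188 + 95 = 564.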